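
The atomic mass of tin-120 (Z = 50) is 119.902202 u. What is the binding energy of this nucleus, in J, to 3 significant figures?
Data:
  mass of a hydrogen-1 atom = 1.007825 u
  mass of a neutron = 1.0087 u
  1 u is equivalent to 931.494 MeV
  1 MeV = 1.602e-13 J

1.64e-10 J

Z = 50, so N = A − Z = 120 − 50 = 70.
Total constituent mass: 50 × 1.007825 + 70 × 1.0087 = 121.000250 u
Mass defect Δm = 121.000250 − 119.902202 = 1.098048 u
E_B = 1.098048 × 931.494 = 1022.83 MeV
In joules: 1022.83 MeV × 1.602e-13 J/MeV = 1.6386e-10 J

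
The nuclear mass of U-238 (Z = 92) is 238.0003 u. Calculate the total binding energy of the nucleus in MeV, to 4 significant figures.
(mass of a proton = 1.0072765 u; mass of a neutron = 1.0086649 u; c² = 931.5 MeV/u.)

1802 MeV

The nucleus contains 92 protons and 238 − 92 = 146 neutrons.
Mass of separated nucleons = 92(1.0072765) + 146(1.0086649) = 92.6694380 + 147.2650754 = 239.9345134 u
The mass defect is 239.9345134 − 238.0003 = 1.9342134 u.
E_B = 1.9342134 × 931.5 = 1801.72 MeV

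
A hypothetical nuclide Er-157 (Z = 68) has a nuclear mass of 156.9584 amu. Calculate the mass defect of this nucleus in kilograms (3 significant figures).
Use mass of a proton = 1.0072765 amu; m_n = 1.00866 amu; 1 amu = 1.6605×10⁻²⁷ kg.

2.17e-27 kg

Z = 68, so N = A − Z = 157 − 68 = 89.
Σm = 68·m_p + 89·m_n = 68.4948020 + 89.77074 = 158.2655420 amu
Mass defect Δm = 158.2655420 − 156.9584 = 1.3071420 amu
In SI units: 1.3071420 amu × 1.6605×10⁻²⁷ kg/amu = 2.1705e-27 kg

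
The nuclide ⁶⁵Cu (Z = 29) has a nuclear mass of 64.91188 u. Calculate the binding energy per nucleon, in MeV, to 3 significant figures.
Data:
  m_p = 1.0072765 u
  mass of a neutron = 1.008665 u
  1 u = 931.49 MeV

8.76 MeV/nucleon

Σm = 29·m_p + 36·m_n = 29.2110185 + 36.311940 = 65.5229585 u
Δm = 65.5229585 − 64.91188 = 0.6110785 u
E_B = 0.6110785 × 931.49 = 569.214 MeV
Dividing by A = 65 gives 8.757 MeV per nucleon.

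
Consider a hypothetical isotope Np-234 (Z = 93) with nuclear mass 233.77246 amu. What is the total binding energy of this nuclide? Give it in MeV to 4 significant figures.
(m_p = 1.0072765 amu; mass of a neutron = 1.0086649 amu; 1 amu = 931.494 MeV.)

1980 MeV

Mass of separated nucleons = 93(1.0072765) + 141(1.0086649) = 93.6767145 + 142.2217509 = 235.8984654 amu
The mass defect is 235.8984654 − 233.77246 = 2.1260054 amu.
Binding energy = Δm·c² = 2.1260054 × 931.494 MeV/amu = 1980.36 MeV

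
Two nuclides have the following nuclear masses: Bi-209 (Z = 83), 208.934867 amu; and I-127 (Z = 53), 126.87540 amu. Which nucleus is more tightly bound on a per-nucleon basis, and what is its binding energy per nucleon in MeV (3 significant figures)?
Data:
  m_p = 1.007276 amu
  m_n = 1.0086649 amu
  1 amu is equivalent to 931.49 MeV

Bi-209: Σm = 83(1.007276) + 126(1.0086649) = 210.6956854 amu; Δm = 1.7608184 amu; E_B = 1640.2 MeV; E_B/A = 7.848 MeV
I-127: Σm = 53(1.007276) + 74(1.0086649) = 128.0268306 amu; Δm = 1.1514306 amu; E_B = 1072.5 MeV; E_B/A = 8.445 MeV
I-127 has the higher binding energy per nucleon, so it is the more tightly bound nucleus.

I-127; 8.45 MeV/nucleon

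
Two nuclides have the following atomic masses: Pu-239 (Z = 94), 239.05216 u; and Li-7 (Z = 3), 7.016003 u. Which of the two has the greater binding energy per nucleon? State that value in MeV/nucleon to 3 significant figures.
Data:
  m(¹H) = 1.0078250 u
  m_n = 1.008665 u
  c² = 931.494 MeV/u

Pu-239; 7.56 MeV/nucleon

Pu-239: Σm = 94(1.0078250) + 145(1.008665) = 240.9919750 u; Δm = 1.9398150 u; E_B = 1806.9 MeV; E_B/A = 7.560 MeV
Li-7: Σm = 3(1.0078250) + 4(1.008665) = 7.0581350 u; Δm = 0.0421320 u; E_B = 39.246 MeV; E_B/A = 5.607 MeV
Pu-239 has the higher binding energy per nucleon, so it is the more tightly bound nucleus.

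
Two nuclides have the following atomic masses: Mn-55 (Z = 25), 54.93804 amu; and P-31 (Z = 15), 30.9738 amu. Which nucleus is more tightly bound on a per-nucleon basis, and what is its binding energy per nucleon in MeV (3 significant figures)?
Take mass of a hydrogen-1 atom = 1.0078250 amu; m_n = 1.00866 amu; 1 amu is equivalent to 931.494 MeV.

Mn-55; 8.76 MeV/nucleon

Mn-55: Σm = 25(1.0078250) + 30(1.00866) = 55.4554250 amu; Δm = 0.5173850 amu; E_B = 481.94 MeV; E_B/A = 8.763 MeV
P-31: Σm = 15(1.0078250) + 16(1.00866) = 31.2559350 amu; Δm = 0.2821350 amu; E_B = 262.81 MeV; E_B/A = 8.478 MeV
Mn-55 has the higher binding energy per nucleon, so it is the more tightly bound nucleus.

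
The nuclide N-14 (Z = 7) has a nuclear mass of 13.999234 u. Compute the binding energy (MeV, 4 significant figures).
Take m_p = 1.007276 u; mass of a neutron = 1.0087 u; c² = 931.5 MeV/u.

Z = 7, so N = A − Z = 14 − 7 = 7.
Total constituent mass: 7 × 1.007276 + 7 × 1.0087 = 14.111832 u
Mass defect Δm = 14.111832 − 13.999234 = 0.112598 u
Binding energy = Δm·c² = 0.112598 × 931.5 MeV/u = 104.885 MeV

104.9 MeV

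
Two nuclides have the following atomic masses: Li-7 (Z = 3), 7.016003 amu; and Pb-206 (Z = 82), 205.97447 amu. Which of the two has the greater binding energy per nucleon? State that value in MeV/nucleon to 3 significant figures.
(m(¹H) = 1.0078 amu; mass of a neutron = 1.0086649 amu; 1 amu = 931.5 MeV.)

Pb-206; 7.87 MeV/nucleon

Li-7: Σm = 3(1.0078) + 4(1.0086649) = 7.0580596 amu; Δm = 0.0420566 amu; E_B = 39.176 MeV; E_B/A = 5.597 MeV
Pb-206: Σm = 82(1.0078) + 124(1.0086649) = 207.7140476 amu; Δm = 1.7395776 amu; E_B = 1620.4 MeV; E_B/A = 7.866 MeV
Pb-206 has the higher binding energy per nucleon, so it is the more tightly bound nucleus.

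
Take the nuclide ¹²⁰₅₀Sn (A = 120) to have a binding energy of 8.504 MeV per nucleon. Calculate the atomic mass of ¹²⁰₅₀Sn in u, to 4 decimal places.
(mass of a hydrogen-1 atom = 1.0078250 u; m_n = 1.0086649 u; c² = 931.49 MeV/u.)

119.9023 u

Total binding energy = 120 × 8.504 = 1020.480 MeV
Mass defect = 1020.480 MeV / (931.49 MeV/u) = 1.095535 u
Constituent mass = 50(1.0078250) + 70(1.0086649) = 120.9977930 u
Atomic mass = 120.9977930 − 1.095535 = 119.9022580 u ≈ 119.9023 u (to 4 decimal places)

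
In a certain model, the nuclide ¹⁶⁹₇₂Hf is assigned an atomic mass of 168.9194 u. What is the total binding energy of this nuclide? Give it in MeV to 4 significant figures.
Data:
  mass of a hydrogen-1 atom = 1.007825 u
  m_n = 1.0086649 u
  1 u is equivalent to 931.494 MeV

Z = 72, so N = A − Z = 169 − 72 = 97.
Total constituent mass: 72 × 1.007825 + 97 × 1.0086649 = 170.4038953 u
The mass defect is 170.4038953 − 168.9194 = 1.4844953 u.
Converting to energy: 1.4844953 u × 931.494 MeV/u = 1382.80 MeV

1383 MeV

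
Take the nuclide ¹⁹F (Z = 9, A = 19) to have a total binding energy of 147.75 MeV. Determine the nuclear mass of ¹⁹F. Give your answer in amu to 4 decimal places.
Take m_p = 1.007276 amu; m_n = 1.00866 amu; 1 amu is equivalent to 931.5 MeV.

18.9935 amu

Mass defect = 147.75 MeV / (931.5 MeV/amu) = 0.158615 amu
Constituent mass = 9(1.007276) + 10(1.00866) = 19.152084 amu
Nuclear mass = 19.152084 − 0.158615 = 18.993469 amu ≈ 18.9935 amu (to 4 decimal places)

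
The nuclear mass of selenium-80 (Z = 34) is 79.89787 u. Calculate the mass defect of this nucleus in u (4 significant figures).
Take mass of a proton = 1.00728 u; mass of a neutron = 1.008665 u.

0.7482 u

Σm = 34·m_p + 46·m_n = 34.24752 + 46.398590 = 80.646110 u
Mass defect Δm = 80.646110 − 79.89787 = 0.748240 u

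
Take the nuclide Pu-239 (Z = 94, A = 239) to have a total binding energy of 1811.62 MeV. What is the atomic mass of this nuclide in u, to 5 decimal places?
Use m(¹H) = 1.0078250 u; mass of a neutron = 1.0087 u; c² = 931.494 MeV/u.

239.05220 u

Mass defect = 1811.62 MeV / (931.494 MeV/u) = 1.9448542 u
Constituent mass = 94(1.0078250) + 145(1.0087) = 240.9970500 u
Atomic mass = 240.9970500 − 1.9448542 = 239.0521958 u ≈ 239.05220 u (to 5 decimal places)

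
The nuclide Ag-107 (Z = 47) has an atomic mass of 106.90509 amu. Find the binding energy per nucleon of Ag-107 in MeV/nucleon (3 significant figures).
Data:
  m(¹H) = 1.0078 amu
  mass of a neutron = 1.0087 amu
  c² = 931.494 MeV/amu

8.56 MeV/nucleon

The nucleus contains 47 protons and 107 − 47 = 60 neutrons.
Mass of separated nucleons = 47(1.0078) + 60(1.0087) = 47.3666 + 60.5220 = 107.8886 amu
The mass defect is 107.8886 − 106.90509 = 0.98351 amu.
Converting to energy: 0.98351 amu × 931.494 MeV/amu = 916.134 MeV
Per nucleon: 916.134 / 107 = 8.562 MeV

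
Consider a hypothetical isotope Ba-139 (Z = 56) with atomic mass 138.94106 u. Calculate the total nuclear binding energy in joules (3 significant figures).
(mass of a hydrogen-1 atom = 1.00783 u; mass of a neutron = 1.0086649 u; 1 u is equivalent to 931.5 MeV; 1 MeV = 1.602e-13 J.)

1.82e-10 J

Σm = 56·m(¹H) + 83·m_n = 56.43848 + 83.7191867 = 140.1576667 u
Mass defect Δm = 140.1576667 − 138.94106 = 1.2166067 u
Binding energy = Δm·c² = 1.2166067 × 931.5 MeV/u = 1133.27 MeV
In joules: 1133.27 MeV × 1.602e-13 J/MeV = 1.8155e-10 J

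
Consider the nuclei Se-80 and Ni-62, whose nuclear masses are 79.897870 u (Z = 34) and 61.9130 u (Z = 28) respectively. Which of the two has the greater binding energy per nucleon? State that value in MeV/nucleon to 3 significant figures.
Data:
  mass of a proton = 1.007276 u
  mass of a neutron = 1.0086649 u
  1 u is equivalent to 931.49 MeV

Se-80: Σm = 34(1.007276) + 46(1.0086649) = 80.6459694 u; Δm = 0.7480994 u; E_B = 696.85 MeV; E_B/A = 8.711 MeV
Ni-62: Σm = 28(1.007276) + 34(1.0086649) = 62.4983346 u; Δm = 0.5853346 u; E_B = 545.23 MeV; E_B/A = 8.794 MeV
Ni-62 has the higher binding energy per nucleon, so it is the more tightly bound nucleus.

Ni-62; 8.79 MeV/nucleon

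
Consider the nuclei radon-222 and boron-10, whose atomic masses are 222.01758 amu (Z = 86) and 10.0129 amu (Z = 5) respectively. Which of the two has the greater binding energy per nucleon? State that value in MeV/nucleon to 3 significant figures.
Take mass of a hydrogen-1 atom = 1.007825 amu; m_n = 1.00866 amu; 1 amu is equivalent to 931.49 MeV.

radon-222; 7.69 MeV/nucleon

radon-222: Σm = 86(1.007825) + 136(1.00866) = 223.850710 amu; Δm = 1.833130 amu; E_B = 1707.54 MeV; E_B/A = 7.692 MeV
boron-10: Σm = 5(1.007825) + 5(1.00866) = 10.082425 amu; Δm = 0.069525 amu; E_B = 64.762 MeV; E_B/A = 6.476 MeV
radon-222 has the higher binding energy per nucleon, so it is the more tightly bound nucleus.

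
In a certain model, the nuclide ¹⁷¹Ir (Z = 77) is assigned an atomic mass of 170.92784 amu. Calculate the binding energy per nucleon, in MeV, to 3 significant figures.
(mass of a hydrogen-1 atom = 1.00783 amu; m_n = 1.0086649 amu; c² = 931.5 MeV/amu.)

8.11 MeV/nucleon

Σm = 77·m(¹H) + 94·m_n = 77.60291 + 94.8145006 = 172.4174106 amu
Mass defect Δm = 172.4174106 − 170.92784 = 1.4895706 amu
Converting to energy: 1.4895706 amu × 931.5 MeV/amu = 1387.54 MeV
BE/A = 1387.54 MeV / 171 = 8.114 MeV/nucleon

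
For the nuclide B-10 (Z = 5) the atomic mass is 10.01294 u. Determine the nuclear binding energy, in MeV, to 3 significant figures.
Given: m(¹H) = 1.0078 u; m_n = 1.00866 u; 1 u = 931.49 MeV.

Total constituent mass: 5 × 1.0078 + 5 × 1.00866 = 10.08230 u
Δm = 10.08230 − 10.01294 = 0.06936 u
Converting to energy: 0.06936 u × 931.49 MeV/u = 64.6081 MeV

64.6 MeV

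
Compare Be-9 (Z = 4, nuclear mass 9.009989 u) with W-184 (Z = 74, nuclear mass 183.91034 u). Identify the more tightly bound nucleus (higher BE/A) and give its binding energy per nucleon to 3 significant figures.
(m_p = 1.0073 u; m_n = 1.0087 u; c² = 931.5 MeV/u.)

W-184; 8.03 MeV/nucleon

Be-9: Σm = 4(1.0073) + 5(1.0087) = 9.0727 u; Δm = 0.062711 u; E_B = 58.415 MeV; E_B/A = 6.491 MeV
W-184: Σm = 74(1.0073) + 110(1.0087) = 185.4972 u; Δm = 1.58686 u; E_B = 1478.16 MeV; E_B/A = 8.033 MeV
W-184 has the higher binding energy per nucleon, so it is the more tightly bound nucleus.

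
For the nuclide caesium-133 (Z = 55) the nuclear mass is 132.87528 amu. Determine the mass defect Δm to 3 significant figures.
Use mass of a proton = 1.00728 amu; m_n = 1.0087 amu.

Total constituent mass: 55 × 1.00728 + 78 × 1.0087 = 134.07900 amu
Mass defect Δm = 134.07900 − 132.87528 = 1.20372 amu

1.20 amu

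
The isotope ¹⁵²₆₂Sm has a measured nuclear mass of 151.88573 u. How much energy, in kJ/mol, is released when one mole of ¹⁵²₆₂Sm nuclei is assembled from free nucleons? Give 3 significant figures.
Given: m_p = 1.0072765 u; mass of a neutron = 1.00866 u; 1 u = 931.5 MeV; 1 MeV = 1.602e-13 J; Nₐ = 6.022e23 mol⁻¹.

1.21e+11 kJ/mol

The nucleus contains 62 protons and 152 − 62 = 90 neutrons.
Σm = 62·m_p + 90·m_n = 62.4511430 + 90.77940 = 153.2305430 u
Δm = 153.2305430 − 151.88573 = 1.3448130 u
Converting to energy: 1.3448130 u × 931.5 MeV/u = 1252.69 MeV
Per nucleus in joules: 1252.69 MeV × 1.602e-13 J/MeV = 2.0068e-10 J
Per mole: 2.0068e-10 J × 6.022e23 mol⁻¹ = 1.2085e+14 J/mol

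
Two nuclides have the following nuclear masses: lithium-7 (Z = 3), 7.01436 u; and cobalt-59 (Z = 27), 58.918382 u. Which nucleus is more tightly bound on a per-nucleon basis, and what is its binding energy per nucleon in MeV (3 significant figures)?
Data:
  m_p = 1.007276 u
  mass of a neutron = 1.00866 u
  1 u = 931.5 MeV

cobalt-59; 8.77 MeV/nucleon

lithium-7: Σm = 3(1.007276) + 4(1.00866) = 7.056468 u; Δm = 0.042108 u; E_B = 39.224 MeV; E_B/A = 5.603 MeV
cobalt-59: Σm = 27(1.007276) + 32(1.00866) = 59.473572 u; Δm = 0.555190 u; E_B = 517.16 MeV; E_B/A = 8.765 MeV
cobalt-59 has the higher binding energy per nucleon, so it is the more tightly bound nucleus.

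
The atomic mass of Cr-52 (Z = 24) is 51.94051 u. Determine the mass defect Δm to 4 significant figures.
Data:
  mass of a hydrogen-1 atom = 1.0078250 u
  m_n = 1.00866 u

0.4898 u

The nucleus contains 24 protons and 52 − 24 = 28 neutrons.
Total constituent mass: 24 × 1.0078250 + 28 × 1.00866 = 52.4302800 u
Δm = 52.4302800 − 51.94051 = 0.4897700 u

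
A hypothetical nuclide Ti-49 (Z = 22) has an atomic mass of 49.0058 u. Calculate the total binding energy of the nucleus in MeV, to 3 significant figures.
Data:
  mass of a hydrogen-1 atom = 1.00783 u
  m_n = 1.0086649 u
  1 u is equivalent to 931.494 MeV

Total constituent mass: 22 × 1.00783 + 27 × 1.0086649 = 49.4062123 u
Mass defect Δm = 49.4062123 − 49.0058 = 0.4004123 u
Converting to energy: 0.4004123 u × 931.494 MeV/u = 372.982 MeV

373 MeV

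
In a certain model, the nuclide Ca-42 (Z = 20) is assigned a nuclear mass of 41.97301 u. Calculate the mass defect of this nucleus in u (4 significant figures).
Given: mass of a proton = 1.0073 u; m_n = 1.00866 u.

0.3635 u

The nucleus contains 20 protons and 42 − 20 = 22 neutrons.
Total constituent mass: 20 × 1.0073 + 22 × 1.00866 = 42.33652 u
Δm = 42.33652 − 41.97301 = 0.36351 u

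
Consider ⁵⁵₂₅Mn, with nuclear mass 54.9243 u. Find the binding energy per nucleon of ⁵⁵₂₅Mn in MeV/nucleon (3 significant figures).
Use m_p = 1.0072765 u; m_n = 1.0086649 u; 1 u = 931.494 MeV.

8.77 MeV/nucleon

The nucleus contains 25 protons and 55 − 25 = 30 neutrons.
Σm = 25·m_p + 30·m_n = 25.1819125 + 30.2599470 = 55.4418595 u
Mass defect Δm = 55.4418595 − 54.9243 = 0.5175595 u
Converting to energy: 0.5175595 u × 931.494 MeV/u = 482.104 MeV
BE/A = 482.104 MeV / 55 = 8.766 MeV/nucleon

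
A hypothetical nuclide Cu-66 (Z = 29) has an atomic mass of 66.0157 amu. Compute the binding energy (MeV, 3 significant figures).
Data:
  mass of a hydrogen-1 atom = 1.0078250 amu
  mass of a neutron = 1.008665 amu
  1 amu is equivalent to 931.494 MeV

With 29 protons and 37 neutrons (A = 66):
Σm = 29·m(¹H) + 37·m_n = 29.2269250 + 37.320605 = 66.5475300 amu
Δm = 66.5475300 − 66.0157 = 0.5318300 amu
E_B = 0.5318300 × 931.494 = 495.396 MeV

495 MeV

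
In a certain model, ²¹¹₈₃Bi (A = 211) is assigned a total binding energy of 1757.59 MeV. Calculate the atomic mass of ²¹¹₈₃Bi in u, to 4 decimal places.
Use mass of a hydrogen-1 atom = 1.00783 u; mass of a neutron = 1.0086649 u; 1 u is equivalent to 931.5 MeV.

Mass defect = 1757.59 MeV / (931.5 MeV/u) = 1.886838 u
Constituent mass = 83(1.00783) + 128(1.0086649) = 212.7589972 u
Atomic mass = 212.7589972 − 1.886838 = 210.8721592 u ≈ 210.8722 u (to 4 decimal places)

210.8722 u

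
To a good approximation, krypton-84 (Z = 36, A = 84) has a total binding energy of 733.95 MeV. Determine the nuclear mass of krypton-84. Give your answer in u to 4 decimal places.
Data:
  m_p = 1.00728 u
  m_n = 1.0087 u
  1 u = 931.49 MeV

83.8917 u

Mass defect = 733.95 MeV / (931.49 MeV/u) = 0.787931 u
Constituent mass = 36(1.00728) + 48(1.0087) = 84.67968 u
Nuclear mass = 84.67968 − 0.787931 = 83.891749 u ≈ 83.8917 u (to 4 decimal places)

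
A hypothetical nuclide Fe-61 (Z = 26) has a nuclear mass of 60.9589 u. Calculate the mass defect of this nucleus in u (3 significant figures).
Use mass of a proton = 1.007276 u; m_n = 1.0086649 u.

0.534 u

Total constituent mass: 26 × 1.007276 + 35 × 1.0086649 = 61.4924475 u
Δm = 61.4924475 − 60.9589 = 0.5335475 u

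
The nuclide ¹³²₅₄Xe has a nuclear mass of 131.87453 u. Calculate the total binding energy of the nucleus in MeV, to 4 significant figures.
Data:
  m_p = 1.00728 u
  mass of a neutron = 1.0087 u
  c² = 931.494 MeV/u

1115 MeV

With 54 protons and 78 neutrons (A = 132):
Total constituent mass: 54 × 1.00728 + 78 × 1.0087 = 133.07172 u
Δm = 133.07172 − 131.87453 = 1.19719 u
Binding energy = Δm·c² = 1.19719 × 931.494 MeV/u = 1115.18 MeV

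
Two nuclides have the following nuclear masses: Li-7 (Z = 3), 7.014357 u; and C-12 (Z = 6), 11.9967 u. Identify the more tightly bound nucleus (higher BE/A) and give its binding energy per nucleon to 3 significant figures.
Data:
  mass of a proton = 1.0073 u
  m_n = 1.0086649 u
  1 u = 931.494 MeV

Li-7: Σm = 3(1.0073) + 4(1.0086649) = 7.0565596 u; Δm = 0.0422026 u; E_B = 39.311 MeV; E_B/A = 5.616 MeV
C-12: Σm = 6(1.0073) + 6(1.0086649) = 12.0957894 u; Δm = 0.0990894 u; E_B = 92.301 MeV; E_B/A = 7.692 MeV
C-12 has the higher binding energy per nucleon, so it is the more tightly bound nucleus.

C-12; 7.69 MeV/nucleon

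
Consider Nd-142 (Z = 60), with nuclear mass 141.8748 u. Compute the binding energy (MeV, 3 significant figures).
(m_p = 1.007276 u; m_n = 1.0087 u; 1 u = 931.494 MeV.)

With 60 protons and 82 neutrons (A = 142):
Mass of separated nucleons = 60(1.007276) + 82(1.0087) = 60.436560 + 82.7134 = 143.149960 u
Mass defect Δm = 143.149960 − 141.8748 = 1.275160 u
Binding energy = Δm·c² = 1.275160 × 931.494 MeV/u = 1187.80 MeV

1190 MeV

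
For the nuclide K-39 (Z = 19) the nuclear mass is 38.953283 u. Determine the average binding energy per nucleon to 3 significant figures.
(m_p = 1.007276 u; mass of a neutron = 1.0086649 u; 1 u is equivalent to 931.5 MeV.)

8.56 MeV/nucleon

With 19 protons and 20 neutrons (A = 39):
Σm = 19·m_p + 20·m_n = 19.138244 + 20.1732980 = 39.3115420 u
The mass defect is 39.3115420 − 38.953283 = 0.3582590 u.
E_B = 0.3582590 × 931.5 = 333.718 MeV
Per nucleon: 333.718 / 39 = 8.557 MeV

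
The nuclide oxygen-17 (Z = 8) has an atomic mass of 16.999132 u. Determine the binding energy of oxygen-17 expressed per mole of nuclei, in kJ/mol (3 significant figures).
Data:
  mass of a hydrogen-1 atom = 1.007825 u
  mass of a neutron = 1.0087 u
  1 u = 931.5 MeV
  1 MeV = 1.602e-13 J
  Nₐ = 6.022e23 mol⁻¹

With 8 protons and 9 neutrons (A = 17):
Mass of separated nucleons = 8(1.007825) + 9(1.0087) = 8.062600 + 9.0783 = 17.140900 u
Mass defect Δm = 17.140900 − 16.999132 = 0.141768 u
E_B = 0.141768 × 931.5 = 132.057 MeV
Per nucleus in joules: 132.057 MeV × 1.602e-13 J/MeV = 2.1156e-11 J
Per mole: 2.1156e-11 J × 6.022e23 mol⁻¹ = 1.2740e+13 J/mol

1.27e+10 kJ/mol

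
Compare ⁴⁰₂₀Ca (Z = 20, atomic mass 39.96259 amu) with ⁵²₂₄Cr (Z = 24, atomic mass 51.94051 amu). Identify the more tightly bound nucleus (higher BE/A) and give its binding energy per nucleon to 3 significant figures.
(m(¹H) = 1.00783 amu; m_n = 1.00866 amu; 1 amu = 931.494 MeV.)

⁵²₂₄Cr; 8.78 MeV/nucleon

⁴⁰₂₀Ca: Σm = 20(1.00783) + 20(1.00866) = 40.32980 amu; Δm = 0.36721 amu; E_B = 342.05 MeV; E_B/A = 8.551 MeV
⁵²₂₄Cr: Σm = 24(1.00783) + 28(1.00866) = 52.43040 amu; Δm = 0.48989 amu; E_B = 456.33 MeV; E_B/A = 8.776 MeV
⁵²₂₄Cr has the higher binding energy per nucleon, so it is the more tightly bound nucleus.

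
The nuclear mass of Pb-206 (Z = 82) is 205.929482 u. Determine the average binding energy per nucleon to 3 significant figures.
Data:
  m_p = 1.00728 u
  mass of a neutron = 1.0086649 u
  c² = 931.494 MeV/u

Z = 82, so N = A − Z = 206 − 82 = 124.
Σm = 82·m_p + 124·m_n = 82.59696 + 125.0744476 = 207.6714076 u
Mass defect Δm = 207.6714076 − 205.929482 = 1.7419256 u
Converting to energy: 1.7419256 u × 931.494 MeV/u = 1622.59 MeV
Dividing by A = 206 gives 7.877 MeV per nucleon.

7.88 MeV/nucleon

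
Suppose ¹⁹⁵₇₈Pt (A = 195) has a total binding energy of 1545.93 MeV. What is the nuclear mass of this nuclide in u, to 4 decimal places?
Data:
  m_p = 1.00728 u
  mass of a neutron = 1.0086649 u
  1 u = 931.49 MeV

194.9220 u

Mass defect = 1545.93 MeV / (931.49 MeV/u) = 1.659631 u
Constituent mass = 78(1.00728) + 117(1.0086649) = 196.5816333 u
Nuclear mass = 196.5816333 − 1.659631 = 194.9220023 u ≈ 194.9220 u (to 4 decimal places)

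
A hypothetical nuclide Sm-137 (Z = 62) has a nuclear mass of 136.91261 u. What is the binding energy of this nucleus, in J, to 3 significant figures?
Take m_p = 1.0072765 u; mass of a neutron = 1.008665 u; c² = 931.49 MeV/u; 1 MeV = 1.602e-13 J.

1.77e-10 J

Total constituent mass: 62 × 1.0072765 + 75 × 1.008665 = 138.1010180 u
The mass defect is 138.1010180 − 136.91261 = 1.1884080 u.
Binding energy = Δm·c² = 1.1884080 × 931.49 MeV/u = 1106.99 MeV
In joules: 1106.99 MeV × 1.602e-13 J/MeV = 1.7734e-10 J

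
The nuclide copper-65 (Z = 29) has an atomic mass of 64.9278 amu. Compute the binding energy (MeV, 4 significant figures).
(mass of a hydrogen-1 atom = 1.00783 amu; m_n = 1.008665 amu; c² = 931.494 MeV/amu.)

Z = 29, so N = A − Z = 65 − 29 = 36.
Mass of separated nucleons = 29(1.00783) + 36(1.008665) = 29.22707 + 36.311940 = 65.539010 amu
Mass defect Δm = 65.539010 − 64.9278 = 0.611210 amu
E_B = 0.611210 × 931.494 = 569.338 MeV

569.3 MeV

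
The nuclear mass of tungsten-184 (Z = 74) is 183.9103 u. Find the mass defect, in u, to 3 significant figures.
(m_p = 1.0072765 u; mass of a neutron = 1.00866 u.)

With 74 protons and 110 neutrons (A = 184):
Σm = 74·m_p + 110·m_n = 74.5384610 + 110.95260 = 185.4910610 u
Δm = 185.4910610 − 183.9103 = 1.5807610 u

1.58 u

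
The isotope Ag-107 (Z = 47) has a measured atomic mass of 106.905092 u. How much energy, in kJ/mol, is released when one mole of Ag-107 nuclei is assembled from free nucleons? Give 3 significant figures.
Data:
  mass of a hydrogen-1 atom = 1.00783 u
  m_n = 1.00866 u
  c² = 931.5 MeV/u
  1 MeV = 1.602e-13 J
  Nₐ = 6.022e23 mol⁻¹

Total constituent mass: 47 × 1.00783 + 60 × 1.00866 = 107.88761 u
Mass defect Δm = 107.88761 − 106.905092 = 0.982518 u
E_B = 0.982518 × 931.5 = 915.216 MeV
Per nucleus in joules: 915.216 MeV × 1.602e-13 J/MeV = 1.4662e-10 J
Per mole: 1.4662e-10 J × 6.022e23 mol⁻¹ = 8.8295e+13 J/mol

8.83e+10 kJ/mol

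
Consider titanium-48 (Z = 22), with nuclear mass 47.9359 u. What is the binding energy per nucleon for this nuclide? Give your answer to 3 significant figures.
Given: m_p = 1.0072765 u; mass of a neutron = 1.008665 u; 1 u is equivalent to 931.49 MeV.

Total constituent mass: 22 × 1.0072765 + 26 × 1.008665 = 48.3853730 u
The mass defect is 48.3853730 − 47.9359 = 0.4494730 u.
Converting to energy: 0.4494730 u × 931.49 MeV/u = 418.6796 MeV
Dividing by A = 48 gives 8.722 MeV per nucleon.

8.72 MeV/nucleon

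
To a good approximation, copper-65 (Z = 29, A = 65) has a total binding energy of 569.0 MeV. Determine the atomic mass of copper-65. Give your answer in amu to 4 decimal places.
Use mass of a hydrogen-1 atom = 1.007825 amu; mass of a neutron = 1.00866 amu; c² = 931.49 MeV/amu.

Mass defect = 569.0 MeV / (931.49 MeV/amu) = 0.610849 amu
Constituent mass = 29(1.007825) + 36(1.00866) = 65.538685 amu
Atomic mass = 65.538685 − 0.610849 = 64.927836 amu ≈ 64.9278 amu (to 4 decimal places)

64.9278 amu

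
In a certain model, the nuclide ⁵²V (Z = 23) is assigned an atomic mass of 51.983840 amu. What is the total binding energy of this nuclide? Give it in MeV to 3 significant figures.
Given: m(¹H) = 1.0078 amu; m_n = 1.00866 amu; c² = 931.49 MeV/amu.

With 23 protons and 29 neutrons (A = 52):
Σm = 23·m(¹H) + 29·m_n = 23.1794 + 29.25114 = 52.43054 amu
The mass defect is 52.43054 − 51.983840 = 0.446700 amu.
E_B = 0.446700 × 931.49 = 416.097 MeV

416 MeV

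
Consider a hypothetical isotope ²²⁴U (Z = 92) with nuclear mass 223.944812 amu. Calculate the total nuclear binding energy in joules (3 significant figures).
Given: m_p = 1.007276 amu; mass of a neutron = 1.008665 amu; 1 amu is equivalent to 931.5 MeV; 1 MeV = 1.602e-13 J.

2.79e-10 J

With 92 protons and 132 neutrons (A = 224):
Total constituent mass: 92 × 1.007276 + 132 × 1.008665 = 225.813172 amu
Δm = 225.813172 − 223.944812 = 1.868360 amu
E_B = 1.868360 × 931.5 = 1740.38 MeV
In joules: 1740.38 MeV × 1.602e-13 J/MeV = 2.7881e-10 J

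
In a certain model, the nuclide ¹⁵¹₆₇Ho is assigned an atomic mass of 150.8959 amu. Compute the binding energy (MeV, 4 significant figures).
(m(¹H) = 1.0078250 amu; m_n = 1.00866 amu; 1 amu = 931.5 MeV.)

1263 MeV

Total constituent mass: 67 × 1.0078250 + 84 × 1.00866 = 152.2517150 amu
Δm = 152.2517150 − 150.8959 = 1.3558150 amu
E_B = 1.3558150 × 931.5 = 1262.94 MeV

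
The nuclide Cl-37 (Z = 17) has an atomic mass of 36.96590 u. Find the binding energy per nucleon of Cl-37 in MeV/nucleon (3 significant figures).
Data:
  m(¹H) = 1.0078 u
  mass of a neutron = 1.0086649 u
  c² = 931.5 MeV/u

8.56 MeV/nucleon

With 17 protons and 20 neutrons (A = 37):
Total constituent mass: 17 × 1.0078 + 20 × 1.0086649 = 37.3058980 u
Δm = 37.3058980 − 36.96590 = 0.3399980 u
Converting to energy: 0.3399980 u × 931.5 MeV/u = 316.708 MeV
BE/A = 316.708 MeV / 37 = 8.560 MeV/nucleon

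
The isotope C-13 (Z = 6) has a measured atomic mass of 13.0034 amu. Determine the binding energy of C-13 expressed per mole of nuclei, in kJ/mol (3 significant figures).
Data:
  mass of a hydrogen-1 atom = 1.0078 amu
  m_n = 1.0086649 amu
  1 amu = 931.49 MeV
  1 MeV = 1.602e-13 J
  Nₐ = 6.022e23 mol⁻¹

9.35e+09 kJ/mol

The nucleus contains 6 protons and 13 − 6 = 7 neutrons.
Total constituent mass: 6 × 1.0078 + 7 × 1.0086649 = 13.1074543 amu
Mass defect Δm = 13.1074543 − 13.0034 = 0.1040543 amu
Binding energy = Δm·c² = 0.1040543 × 931.49 MeV/amu = 96.9255 MeV
Per nucleus in joules: 96.9255 MeV × 1.602e-13 J/MeV = 1.5527e-11 J
Per mole: 1.5527e-11 J × 6.022e23 mol⁻¹ = 9.3504e+12 J/mol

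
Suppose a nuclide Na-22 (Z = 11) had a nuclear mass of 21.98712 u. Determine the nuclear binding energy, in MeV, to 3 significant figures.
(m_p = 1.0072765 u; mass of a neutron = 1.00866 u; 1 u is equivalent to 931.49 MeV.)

The nucleus contains 11 protons and 22 − 11 = 11 neutrons.
Mass of separated nucleons = 11(1.0072765) + 11(1.00866) = 11.0800415 + 11.09526 = 22.1753015 u
Δm = 22.1753015 − 21.98712 = 0.1881815 u
Converting to energy: 0.1881815 u × 931.49 MeV/u = 175.289 MeV

175 MeV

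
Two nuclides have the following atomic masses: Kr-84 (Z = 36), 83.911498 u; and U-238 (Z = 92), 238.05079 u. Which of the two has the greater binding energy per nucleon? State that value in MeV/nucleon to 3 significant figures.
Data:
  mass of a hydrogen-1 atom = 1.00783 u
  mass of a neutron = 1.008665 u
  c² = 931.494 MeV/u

Kr-84; 8.72 MeV/nucleon

Kr-84: Σm = 36(1.00783) + 48(1.008665) = 84.697800 u; Δm = 0.786302 u; E_B = 732.436 MeV; E_B/A = 8.719 MeV
U-238: Σm = 92(1.00783) + 146(1.008665) = 239.985450 u; Δm = 1.934660 u; E_B = 1802.1 MeV; E_B/A = 7.572 MeV
Kr-84 has the higher binding energy per nucleon, so it is the more tightly bound nucleus.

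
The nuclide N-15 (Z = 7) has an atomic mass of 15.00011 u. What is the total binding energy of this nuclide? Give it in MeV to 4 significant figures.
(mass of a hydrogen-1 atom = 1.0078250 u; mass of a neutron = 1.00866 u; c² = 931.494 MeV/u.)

115.5 MeV

Mass of separated nucleons = 7(1.0078250) + 8(1.00866) = 7.0547750 + 8.06928 = 15.1240550 u
The mass defect is 15.1240550 − 15.00011 = 0.1239450 u.
Converting to energy: 0.1239450 u × 931.494 MeV/u = 115.454 MeV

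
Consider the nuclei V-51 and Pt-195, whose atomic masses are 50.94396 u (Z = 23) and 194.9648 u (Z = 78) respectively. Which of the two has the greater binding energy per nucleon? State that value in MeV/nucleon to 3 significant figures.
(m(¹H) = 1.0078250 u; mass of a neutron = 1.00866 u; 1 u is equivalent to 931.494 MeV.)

V-51: Σm = 23(1.0078250) + 28(1.00866) = 51.4224550 u; Δm = 0.4784950 u; E_B = 445.72 MeV; E_B/A = 8.740 MeV
Pt-195: Σm = 78(1.0078250) + 117(1.00866) = 196.6235700 u; Δm = 1.6587700 u; E_B = 1545.1 MeV; E_B/A = 7.924 MeV
V-51 has the higher binding energy per nucleon, so it is the more tightly bound nucleus.

V-51; 8.74 MeV/nucleon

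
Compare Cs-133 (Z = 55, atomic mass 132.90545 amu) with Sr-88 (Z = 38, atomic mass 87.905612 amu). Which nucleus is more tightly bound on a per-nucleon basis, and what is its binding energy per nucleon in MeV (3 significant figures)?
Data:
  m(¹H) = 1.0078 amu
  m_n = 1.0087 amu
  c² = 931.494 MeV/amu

Cs-133: Σm = 55(1.0078) + 78(1.0087) = 134.1076 amu; Δm = 1.20215 amu; E_B = 1119.8 MeV; E_B/A = 8.420 MeV
Sr-88: Σm = 38(1.0078) + 50(1.0087) = 88.7314 amu; Δm = 0.825788 amu; E_B = 769.22 MeV; E_B/A = 8.741 MeV
Sr-88 has the higher binding energy per nucleon, so it is the more tightly bound nucleus.

Sr-88; 8.74 MeV/nucleon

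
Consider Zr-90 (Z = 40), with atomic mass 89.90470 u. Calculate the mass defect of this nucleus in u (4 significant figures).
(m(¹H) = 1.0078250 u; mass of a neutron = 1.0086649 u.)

Z = 40, so N = A − Z = 90 − 40 = 50.
Total constituent mass: 40 × 1.0078250 + 50 × 1.0086649 = 90.7462450 u
Δm = 90.7462450 − 89.90470 = 0.8415450 u

0.8415 u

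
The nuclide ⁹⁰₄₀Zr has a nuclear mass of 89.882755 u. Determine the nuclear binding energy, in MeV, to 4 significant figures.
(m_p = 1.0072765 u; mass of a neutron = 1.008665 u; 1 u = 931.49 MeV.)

Σm = 40·m_p + 50·m_n = 40.2910600 + 50.433250 = 90.7243100 u
The mass defect is 90.7243100 − 89.882755 = 0.8415550 u.
Converting to energy: 0.8415550 u × 931.49 MeV/u = 783.900 MeV

783.9 MeV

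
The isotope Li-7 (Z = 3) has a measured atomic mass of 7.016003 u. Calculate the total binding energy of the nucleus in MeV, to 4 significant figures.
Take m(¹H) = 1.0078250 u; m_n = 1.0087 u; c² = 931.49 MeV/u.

Mass of separated nucleons = 3(1.0078250) + 4(1.0087) = 3.0234750 + 4.0348 = 7.0582750 u
Mass defect Δm = 7.0582750 − 7.016003 = 0.0422720 u
E_B = 0.0422720 × 931.49 = 39.3759 MeV

39.38 MeV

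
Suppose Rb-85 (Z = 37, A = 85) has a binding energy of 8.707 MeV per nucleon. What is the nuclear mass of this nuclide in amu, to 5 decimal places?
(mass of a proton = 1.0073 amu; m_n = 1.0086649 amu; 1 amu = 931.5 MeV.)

84.89150 amu

Total binding energy = 85 × 8.707 = 740.095 MeV
Mass defect = 740.095 MeV / (931.5 MeV/amu) = 0.7945196 amu
Constituent mass = 37(1.0073) + 48(1.0086649) = 85.6860152 amu
Nuclear mass = 85.6860152 − 0.7945196 = 84.8914956 amu ≈ 84.89150 amu (to 5 decimal places)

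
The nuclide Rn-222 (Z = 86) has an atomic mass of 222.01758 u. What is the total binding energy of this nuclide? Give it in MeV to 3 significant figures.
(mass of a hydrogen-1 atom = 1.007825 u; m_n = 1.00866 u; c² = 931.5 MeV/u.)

Z = 86, so N = A − Z = 222 − 86 = 136.
Total constituent mass: 86 × 1.007825 + 136 × 1.00866 = 223.850710 u
The mass defect is 223.850710 − 222.01758 = 1.833130 u.
Binding energy = Δm·c² = 1.833130 × 931.5 MeV/u = 1707.56 MeV

1710 MeV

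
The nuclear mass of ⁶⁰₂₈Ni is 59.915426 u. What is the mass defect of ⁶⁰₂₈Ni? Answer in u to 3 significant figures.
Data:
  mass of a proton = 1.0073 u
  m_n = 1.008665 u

The nucleus contains 28 protons and 60 − 28 = 32 neutrons.
Σm = 28·m_p + 32·m_n = 28.2044 + 32.277280 = 60.481680 u
The mass defect is 60.481680 − 59.915426 = 0.566254 u.

0.566 u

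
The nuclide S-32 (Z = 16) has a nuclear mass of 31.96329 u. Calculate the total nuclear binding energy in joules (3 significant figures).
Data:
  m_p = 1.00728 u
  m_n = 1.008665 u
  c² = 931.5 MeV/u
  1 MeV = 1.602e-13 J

4.35e-11 J

Total constituent mass: 16 × 1.00728 + 16 × 1.008665 = 32.255120 u
Mass defect Δm = 32.255120 − 31.96329 = 0.291830 u
E_B = 0.291830 × 931.5 = 271.840 MeV
In joules: 271.840 MeV × 1.602e-13 J/MeV = 4.3549e-11 J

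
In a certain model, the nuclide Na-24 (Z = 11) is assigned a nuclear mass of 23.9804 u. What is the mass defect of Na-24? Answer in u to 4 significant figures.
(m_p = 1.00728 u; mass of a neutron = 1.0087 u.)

0.2128 u

Total constituent mass: 11 × 1.00728 + 13 × 1.0087 = 24.19318 u
Δm = 24.19318 − 23.9804 = 0.21278 u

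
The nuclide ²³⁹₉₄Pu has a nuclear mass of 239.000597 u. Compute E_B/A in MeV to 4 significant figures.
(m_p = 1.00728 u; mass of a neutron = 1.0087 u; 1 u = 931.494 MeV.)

Z = 94, so N = A − Z = 239 − 94 = 145.
Mass of separated nucleons = 94(1.00728) + 145(1.0087) = 94.68432 + 146.2615 = 240.94582 u
Δm = 240.94582 − 239.000597 = 1.945223 u
Converting to energy: 1.945223 u × 931.494 MeV/u = 1811.96 MeV
BE/A = 1811.96 MeV / 239 = 7.581 MeV/nucleon

7.581 MeV/nucleon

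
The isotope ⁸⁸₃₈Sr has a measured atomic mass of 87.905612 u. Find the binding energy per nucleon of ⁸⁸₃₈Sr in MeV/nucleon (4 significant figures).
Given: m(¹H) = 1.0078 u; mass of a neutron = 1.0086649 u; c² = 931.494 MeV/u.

The nucleus contains 38 protons and 88 − 38 = 50 neutrons.
Total constituent mass: 38 × 1.0078 + 50 × 1.0086649 = 88.7296450 u
The mass defect is 88.7296450 − 87.905612 = 0.8240330 u.
E_B = 0.8240330 × 931.494 = 767.582 MeV
BE/A = 767.582 MeV / 88 = 8.723 MeV/nucleon

8.723 MeV/nucleon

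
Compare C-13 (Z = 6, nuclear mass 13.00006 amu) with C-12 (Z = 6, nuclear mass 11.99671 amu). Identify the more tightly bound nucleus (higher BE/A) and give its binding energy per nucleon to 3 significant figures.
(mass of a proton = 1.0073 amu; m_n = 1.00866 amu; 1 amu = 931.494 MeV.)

C-12; 7.69 MeV/nucleon

C-13: Σm = 6(1.0073) + 7(1.00866) = 13.10442 amu; Δm = 0.10436 amu; E_B = 97.211 MeV; E_B/A = 7.478 MeV
C-12: Σm = 6(1.0073) + 6(1.00866) = 12.09576 amu; Δm = 0.09905 amu; E_B = 92.264 MeV; E_B/A = 7.689 MeV
C-12 has the higher binding energy per nucleon, so it is the more tightly bound nucleus.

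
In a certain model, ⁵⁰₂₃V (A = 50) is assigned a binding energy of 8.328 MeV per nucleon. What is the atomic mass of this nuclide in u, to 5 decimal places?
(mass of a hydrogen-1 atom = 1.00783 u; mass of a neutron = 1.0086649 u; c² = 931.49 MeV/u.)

49.96702 u

Total binding energy = 50 × 8.328 = 416.400 MeV
Mass defect = 416.400 MeV / (931.49 MeV/u) = 0.4470257 u
Constituent mass = 23(1.00783) + 27(1.0086649) = 50.4140423 u
Atomic mass = 50.4140423 − 0.4470257 = 49.9670166 u ≈ 49.96702 u (to 5 decimal places)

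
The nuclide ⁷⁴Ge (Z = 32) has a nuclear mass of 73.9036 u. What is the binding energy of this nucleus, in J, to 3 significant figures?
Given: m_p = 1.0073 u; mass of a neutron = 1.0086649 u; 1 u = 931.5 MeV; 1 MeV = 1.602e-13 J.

Total constituent mass: 32 × 1.0073 + 42 × 1.0086649 = 74.5975258 u
Mass defect Δm = 74.5975258 − 73.9036 = 0.6939258 u
E_B = 0.6939258 × 931.5 = 646.392 MeV
In joules: 646.392 MeV × 1.602e-13 J/MeV = 1.0355e-10 J

1.04e-10 J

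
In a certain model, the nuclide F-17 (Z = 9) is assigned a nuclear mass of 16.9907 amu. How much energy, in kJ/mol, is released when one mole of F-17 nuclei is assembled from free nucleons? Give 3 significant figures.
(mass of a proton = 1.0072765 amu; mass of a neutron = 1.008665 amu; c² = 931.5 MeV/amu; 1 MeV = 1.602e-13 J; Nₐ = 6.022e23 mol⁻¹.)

1.30e+10 kJ/mol

The nucleus contains 9 protons and 17 − 9 = 8 neutrons.
Mass of separated nucleons = 9(1.0072765) + 8(1.008665) = 9.0654885 + 8.069320 = 17.1348085 amu
The mass defect is 17.1348085 − 16.9907 = 0.1441085 amu.
Converting to energy: 0.1441085 amu × 931.5 MeV/amu = 134.237 MeV
Per nucleus in joules: 134.237 MeV × 1.602e-13 J/MeV = 2.1505e-11 J
Per mole: 2.1505e-11 J × 6.022e23 mol⁻¹ = 1.2950e+13 J/mol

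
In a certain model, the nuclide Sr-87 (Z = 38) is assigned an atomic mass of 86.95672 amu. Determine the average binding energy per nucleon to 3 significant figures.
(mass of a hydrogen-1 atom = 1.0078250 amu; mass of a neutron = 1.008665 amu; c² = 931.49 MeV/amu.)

8.19 MeV/nucleon

With 38 protons and 49 neutrons (A = 87):
Total constituent mass: 38 × 1.0078250 + 49 × 1.008665 = 87.7219350 amu
The mass defect is 87.7219350 − 86.95672 = 0.7652150 amu.
E_B = 0.7652150 × 931.49 = 712.790 MeV
Dividing by A = 87 gives 8.193 MeV per nucleon.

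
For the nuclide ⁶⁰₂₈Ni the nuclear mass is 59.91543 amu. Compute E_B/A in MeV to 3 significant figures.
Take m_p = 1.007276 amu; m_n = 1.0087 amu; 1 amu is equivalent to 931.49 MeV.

8.80 MeV/nucleon

With 28 protons and 32 neutrons (A = 60):
Σm = 28·m_p + 32·m_n = 28.203728 + 32.2784 = 60.482128 amu
The mass defect is 60.482128 − 59.91543 = 0.566698 amu.
E_B = 0.566698 × 931.49 = 527.874 MeV
Dividing by A = 60 gives 8.798 MeV per nucleon.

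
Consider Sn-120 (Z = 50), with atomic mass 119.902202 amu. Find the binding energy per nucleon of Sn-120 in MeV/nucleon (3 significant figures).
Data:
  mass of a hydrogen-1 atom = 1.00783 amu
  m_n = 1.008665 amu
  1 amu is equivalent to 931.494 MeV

Z = 50, so N = A − Z = 120 − 50 = 70.
Mass of separated nucleons = 50(1.00783) + 70(1.008665) = 50.39150 + 70.606550 = 120.998050 amu
The mass defect is 120.998050 − 119.902202 = 1.095848 amu.
Binding energy = Δm·c² = 1.095848 × 931.494 MeV/amu = 1020.776 MeV
BE/A = 1020.776 MeV / 120 = 8.506 MeV/nucleon

8.51 MeV/nucleon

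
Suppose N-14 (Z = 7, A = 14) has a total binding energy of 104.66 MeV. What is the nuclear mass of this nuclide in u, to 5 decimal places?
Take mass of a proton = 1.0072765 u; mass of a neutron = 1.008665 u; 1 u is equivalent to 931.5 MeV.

13.99923 u

Mass defect = 104.66 MeV / (931.5 MeV/u) = 0.1123564 u
Constituent mass = 7(1.0072765) + 7(1.008665) = 14.1115905 u
Nuclear mass = 14.1115905 − 0.1123564 = 13.9992341 u ≈ 13.99923 u (to 5 decimal places)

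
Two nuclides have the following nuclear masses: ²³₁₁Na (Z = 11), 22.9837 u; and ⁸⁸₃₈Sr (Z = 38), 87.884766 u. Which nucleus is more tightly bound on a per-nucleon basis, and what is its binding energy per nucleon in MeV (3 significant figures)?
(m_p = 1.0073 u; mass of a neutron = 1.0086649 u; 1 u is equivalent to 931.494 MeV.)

⁸⁸₃₈Sr; 8.74 MeV/nucleon

²³₁₁Na: Σm = 11(1.0073) + 12(1.0086649) = 23.1842788 u; Δm = 0.2005788 u; E_B = 186.84 MeV; E_B/A = 8.123 MeV
⁸⁸₃₈Sr: Σm = 38(1.0073) + 50(1.0086649) = 88.7106450 u; Δm = 0.8258790 u; E_B = 769.30 MeV; E_B/A = 8.742 MeV
⁸⁸₃₈Sr has the higher binding energy per nucleon, so it is the more tightly bound nucleus.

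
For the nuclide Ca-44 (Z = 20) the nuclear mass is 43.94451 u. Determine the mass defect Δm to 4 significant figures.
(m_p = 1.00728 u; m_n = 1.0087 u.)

0.4099 u

Total constituent mass: 20 × 1.00728 + 24 × 1.0087 = 44.35440 u
Δm = 44.35440 − 43.94451 = 0.40989 u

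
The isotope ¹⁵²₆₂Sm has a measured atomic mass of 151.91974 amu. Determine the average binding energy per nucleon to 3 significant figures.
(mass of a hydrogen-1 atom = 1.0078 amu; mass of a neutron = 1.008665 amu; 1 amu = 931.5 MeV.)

With 62 protons and 90 neutrons (A = 152):
Mass of separated nucleons = 62(1.0078) + 90(1.008665) = 62.4836 + 90.779850 = 153.263450 amu
Mass defect Δm = 153.263450 − 151.91974 = 1.343710 amu
E_B = 1.343710 × 931.5 = 1251.666 MeV
Dividing by A = 152 gives 8.2346 MeV per nucleon.

8.23 MeV/nucleon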